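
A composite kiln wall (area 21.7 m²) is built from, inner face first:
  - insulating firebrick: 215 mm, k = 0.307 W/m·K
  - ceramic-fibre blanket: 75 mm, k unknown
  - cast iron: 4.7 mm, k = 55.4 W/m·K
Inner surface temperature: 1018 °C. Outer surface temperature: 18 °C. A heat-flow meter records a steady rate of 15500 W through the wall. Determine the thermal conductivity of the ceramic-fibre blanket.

Using the resistance-network approach (series):
R_insulating firebrick = L/(kA) = 0.215/(0.307×21.7) = 0.03227 K/W
R_cast iron = L/(kA) = 0.0047/(55.4×21.7) = 3.91×10^-6 K/W
Sum of known resistances R_other = 0.03228 K/W
Total R = ΔT/Q = 1000/15500 = 0.06452 K/W
R_ceramic-fibre blanket = R_total − R_other = 0.03224 K/W
k = L/(R·A) = 0.075/(0.03224×21.7)

k ≈ 0.107 W/(m·K)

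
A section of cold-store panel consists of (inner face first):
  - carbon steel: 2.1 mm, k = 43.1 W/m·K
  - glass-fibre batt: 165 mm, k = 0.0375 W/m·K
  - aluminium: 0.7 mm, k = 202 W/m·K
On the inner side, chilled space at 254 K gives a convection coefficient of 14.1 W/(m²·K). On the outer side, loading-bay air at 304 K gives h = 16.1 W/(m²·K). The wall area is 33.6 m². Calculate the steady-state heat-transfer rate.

Q ≈ 371 W

Model the wall as resistances in series:
R_inner film = 1/(h_i·A) = 1/(14.1×33.6) = 0.002111 K/W
R_carbon steel = L/(kA) = 0.0021/(43.1×33.6) = 1.45×10^-6 K/W
R_glass-fibre batt = L/(kA) = 0.165/(0.0375×33.6) = 0.131 K/W
R_aluminium = L/(kA) = 0.0007/(202×33.6) = 1.031×10^-7 K/W
R_outer film = 1/(h_o·A) = 1/(16.1×33.6) = 0.001849 K/W
R_total = 0.1349 K/W
Q = ΔT / R_total = 50 / 0.1349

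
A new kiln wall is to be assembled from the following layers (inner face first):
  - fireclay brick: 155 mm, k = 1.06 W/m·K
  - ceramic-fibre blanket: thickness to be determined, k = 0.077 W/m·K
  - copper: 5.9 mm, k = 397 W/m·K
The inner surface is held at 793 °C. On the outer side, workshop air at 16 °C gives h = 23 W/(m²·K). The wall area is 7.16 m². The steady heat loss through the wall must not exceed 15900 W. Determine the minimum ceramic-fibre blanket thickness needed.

L ≈ 12.3 mm

Series thermal resistances:
R_fireclay brick = L/(kA) = 0.155/(1.06×7.16) = 0.02042 K/W
R_copper = L/(kA) = 0.0059/(397×7.16) = 2.076×10^-6 K/W
R_outer film = 1/(h_o·A) = 1/(23×7.16) = 0.006072 K/W
Sum of the known resistances R_other = 0.0265 K/W
Required total resistance R_tot = ΔT/Q_allow = 777/15900 = 0.04887 K/W
R_ceramic-fibre blanket = R_tot − R_other = 0.02237 K/W
L = R·k·A = 0.02237×0.077×7.16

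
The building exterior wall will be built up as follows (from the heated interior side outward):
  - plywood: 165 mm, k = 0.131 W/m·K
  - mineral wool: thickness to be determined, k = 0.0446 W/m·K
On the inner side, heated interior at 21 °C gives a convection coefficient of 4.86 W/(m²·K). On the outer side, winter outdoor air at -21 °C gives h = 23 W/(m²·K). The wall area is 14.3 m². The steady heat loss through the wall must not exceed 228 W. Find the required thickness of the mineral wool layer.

Series thermal resistances:
R_inner film = 1/(h_i·A) = 1/(4.86×14.3) = 0.01439 K/W
R_plywood = L/(kA) = 0.165/(0.131×14.3) = 0.08808 K/W
R_outer film = 1/(h_o·A) = 1/(23×14.3) = 0.00304 K/W
Sum of the known resistances R_other = 0.1055 K/W
Required total resistance R_tot = ΔT/Q_allow = 42/228 = 0.1842 K/W
R_mineral wool = R_tot − R_other = 0.0787 K/W
L = R·k·A = 0.0787×0.0446×14.3

L ≈ 50.2 mm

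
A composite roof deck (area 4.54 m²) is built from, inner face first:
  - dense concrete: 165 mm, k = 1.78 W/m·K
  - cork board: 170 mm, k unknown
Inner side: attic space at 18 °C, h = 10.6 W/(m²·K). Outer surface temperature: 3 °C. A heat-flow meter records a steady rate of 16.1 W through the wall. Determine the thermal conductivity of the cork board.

Using the resistance-network approach (series):
R_inner film = 1/(h_i·A) = 1/(10.6×4.54) = 0.02078 K/W
R_dense concrete = L/(kA) = 0.165/(1.78×4.54) = 0.02042 K/W
Sum of known resistances R_other = 0.0412 K/W
Total R = ΔT/Q = 15/16.1 = 0.9317 K/W
R_cork board = R_total − R_other = 0.8905 K/W
k = L/(R·A) = 0.17/(0.8905×4.54)

k ≈ 0.0421 W/(m·K)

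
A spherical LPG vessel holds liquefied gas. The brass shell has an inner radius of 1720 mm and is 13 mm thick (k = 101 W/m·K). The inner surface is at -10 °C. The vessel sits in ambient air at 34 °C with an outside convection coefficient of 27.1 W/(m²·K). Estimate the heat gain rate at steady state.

Spherical conduction: R = (1/r_in − 1/r_out)/(4πk) per layer; series-sum.
R_brass shell = (1/1.72 − 1/1.733)/(4π×101) = 3.436×10^-6 K/W
R_outer film = 1/(h·4πr_o²) = 1/(27.1×4π×1.733²) = 9.777×10^-4 K/W
R_total = 9.812×10^-4 K/W
Q = ΔT/R_total = 44/9.812×10^-4

Q ≈ 44800 W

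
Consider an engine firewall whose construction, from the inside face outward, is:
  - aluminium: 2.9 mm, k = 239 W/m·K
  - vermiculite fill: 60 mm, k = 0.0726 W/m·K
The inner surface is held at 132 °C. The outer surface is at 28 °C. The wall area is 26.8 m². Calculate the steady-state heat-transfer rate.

Using the resistance-network approach (series):
R_aluminium = L/(kA) = 0.0029/(239×26.8) = 4.528×10^-7 K/W
R_vermiculite fill = L/(kA) = 0.06/(0.0726×26.8) = 0.03084 K/W
R_total = 0.03084 K/W
Q = ΔT / R_total = 104 / 0.03084

Q ≈ 3370 W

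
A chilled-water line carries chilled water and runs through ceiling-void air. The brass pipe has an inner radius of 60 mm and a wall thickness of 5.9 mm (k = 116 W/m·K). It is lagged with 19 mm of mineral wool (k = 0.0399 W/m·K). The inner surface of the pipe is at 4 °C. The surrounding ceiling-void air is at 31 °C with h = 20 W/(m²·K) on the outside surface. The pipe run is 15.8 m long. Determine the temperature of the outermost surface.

T ≈ 28.7 °C

For a radial system each layer contributes R = ln(r_out/r_in)/(2πkL); films add R = 1/(hA).
R_brass pipe wall = ln(65.9/60)/(2π×116×15.8) = 8.145×10^-6 K/W
R_mineral wool = ln(84.9/65.9)/(2π×0.0399×15.8) = 0.06396 K/W
R_outer film = 1/(h_o·2πr_oL) = 1/(20×2π×0.0849×15.8) = 0.005932 K/W
R_total = 0.0699 K/W
Q = ΔT/R_total = 27/0.0699
Q = 386 W
T_interface = T_inner + Q·ΣR(inner→interface) = 4 + 386×0.06396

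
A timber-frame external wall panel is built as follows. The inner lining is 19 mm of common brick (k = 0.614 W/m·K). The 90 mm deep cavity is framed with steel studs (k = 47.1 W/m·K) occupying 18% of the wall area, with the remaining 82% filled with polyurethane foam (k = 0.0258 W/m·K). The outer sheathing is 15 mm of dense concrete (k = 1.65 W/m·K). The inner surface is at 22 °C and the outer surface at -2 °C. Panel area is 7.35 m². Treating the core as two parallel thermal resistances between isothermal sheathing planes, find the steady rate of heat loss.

Q ≈ 3480 W

Sheathing layers in series; stud and cavity paths in parallel between them.
R_inner = 0.019/(0.614×7.35) = 0.00421 K/W
R_stud  = 0.09/(47.1×0.18×7.35) = 0.001444 K/W
R_cav   = 0.09/(0.0258×0.82×7.35) = 0.5788 K/W
1/R_core = 1/R_stud + 1/R_cav → R_core = 0.001441 K/W
R_outer = 0.015/(1.65×7.35) = 0.001237 K/W
R_total = 0.006888 K/W
Q = ΔT/R_total = 24/0.006888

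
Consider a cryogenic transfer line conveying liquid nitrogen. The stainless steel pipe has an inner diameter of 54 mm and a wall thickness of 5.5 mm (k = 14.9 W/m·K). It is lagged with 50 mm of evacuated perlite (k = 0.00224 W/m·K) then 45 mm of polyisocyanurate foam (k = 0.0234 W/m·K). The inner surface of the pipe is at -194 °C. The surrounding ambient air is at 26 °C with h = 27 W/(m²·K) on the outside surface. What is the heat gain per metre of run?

q′ ≈ 3.18 W/m

Treating each annulus and film as a series resistance:
R_stainless steel pipe wall = ln(32.5/27)/(2π×14.9×1) = 0.00198 K/W
R_evacuated perlite = ln(82.5/32.5)/(2π×0.00224×1) = 66.19 K/W
R_polyisocyanurate foam = ln(127.5/82.5)/(2π×0.0234×1) = 2.961 K/W
R_outer film = 1/(h_o·2πr_oL) = 1/(27×2π×0.1275×1) = 0.04623 K/W
R_total = 69.2 K/W
Q = ΔT/R_total = 220/69.2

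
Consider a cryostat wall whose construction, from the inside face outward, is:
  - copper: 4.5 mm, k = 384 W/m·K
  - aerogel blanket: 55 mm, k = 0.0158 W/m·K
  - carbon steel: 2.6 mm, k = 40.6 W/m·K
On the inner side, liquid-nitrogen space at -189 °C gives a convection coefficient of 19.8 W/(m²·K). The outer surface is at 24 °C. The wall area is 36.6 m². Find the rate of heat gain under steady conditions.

Series thermal resistances:
R_inner film = 1/(h_i·A) = 1/(19.8×36.6) = 0.00138 K/W
R_copper = L/(kA) = 0.0045/(384×36.6) = 3.202×10^-7 K/W
R_aerogel blanket = L/(kA) = 0.055/(0.0158×36.6) = 0.09511 K/W
R_carbon steel = L/(kA) = 0.0026/(40.6×36.6) = 1.75×10^-6 K/W
R_total = 0.09649 K/W
Q = ΔT / R_total = 213 / 0.09649

Q ≈ 2210 W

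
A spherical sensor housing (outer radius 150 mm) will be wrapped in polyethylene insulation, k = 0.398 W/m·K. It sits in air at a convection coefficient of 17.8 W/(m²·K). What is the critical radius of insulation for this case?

r_cr ≈ 44.7 mm

For a sphere r_cr = 2k/h = 2×0.398/17.8
r_cr = 44.7 mm; since the bare radius (150 mm) is above r_cr, any added insulation will reduce heat loss.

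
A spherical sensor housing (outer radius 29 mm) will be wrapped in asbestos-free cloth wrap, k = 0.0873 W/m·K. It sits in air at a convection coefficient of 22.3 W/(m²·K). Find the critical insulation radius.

r_cr ≈ 7.83 mm

For a sphere r_cr = 2k/h = 2×0.0873/22.3
r_cr = 7.83 mm; since the bare radius (29 mm) is above r_cr, any added insulation will reduce heat loss.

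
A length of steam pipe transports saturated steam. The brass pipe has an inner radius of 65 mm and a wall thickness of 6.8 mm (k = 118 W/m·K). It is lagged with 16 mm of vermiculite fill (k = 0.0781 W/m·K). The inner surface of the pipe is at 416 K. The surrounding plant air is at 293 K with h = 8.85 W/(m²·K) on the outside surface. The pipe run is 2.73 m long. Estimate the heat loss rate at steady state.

Q ≈ 546 W

For a radial system each layer contributes R = ln(r_out/r_in)/(2πkL); films add R = 1/(hA).
R_brass pipe wall = ln(71.8/65)/(2π×118×2.73) = 4.916×10^-5 K/W
R_vermiculite fill = ln(87.8/71.8)/(2π×0.0781×2.73) = 0.1502 K/W
R_outer film = 1/(h_o·2πr_oL) = 1/(8.85×2π×0.0878×2.73) = 0.07503 K/W
R_total = 0.2252 K/W
Q = ΔT/R_total = 123/0.2252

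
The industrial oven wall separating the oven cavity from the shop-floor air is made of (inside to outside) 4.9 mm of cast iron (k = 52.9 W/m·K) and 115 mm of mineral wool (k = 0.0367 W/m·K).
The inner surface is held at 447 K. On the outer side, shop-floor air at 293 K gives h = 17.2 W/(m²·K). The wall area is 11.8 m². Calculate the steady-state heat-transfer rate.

Series thermal resistances:
R_cast iron = L/(kA) = 0.0049/(52.9×11.8) = 7.85×10^-6 K/W
R_mineral wool = L/(kA) = 0.115/(0.0367×11.8) = 0.2656 K/W
R_outer film = 1/(h_o·A) = 1/(17.2×11.8) = 0.004927 K/W
R_total = 0.2705 K/W
Q = ΔT / R_total = 154 / 0.2705

Q ≈ 569 W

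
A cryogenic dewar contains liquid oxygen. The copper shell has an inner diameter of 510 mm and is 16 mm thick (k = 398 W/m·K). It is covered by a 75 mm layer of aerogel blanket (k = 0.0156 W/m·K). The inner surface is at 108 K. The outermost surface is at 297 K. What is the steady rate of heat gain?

Spherical conduction: R = (1/r_in − 1/r_out)/(4πk) per layer; series-sum.
R_copper shell = (1/0.255 − 1/0.271)/(4π×398) = 4.629×10^-5 K/W
R_aerogel blanket = (1/0.271 − 1/0.346)/(4π×0.0156) = 4.08 K/W
R_total = 4.08 K/W
Q = ΔT/R_total = 189/4.08

Q ≈ 46.3 W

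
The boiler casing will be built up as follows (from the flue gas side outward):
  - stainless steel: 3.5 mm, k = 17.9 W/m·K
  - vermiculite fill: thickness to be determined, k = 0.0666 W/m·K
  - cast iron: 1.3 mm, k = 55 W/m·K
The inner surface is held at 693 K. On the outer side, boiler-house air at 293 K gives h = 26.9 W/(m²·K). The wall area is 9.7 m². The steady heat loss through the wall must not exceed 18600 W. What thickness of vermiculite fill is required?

Model the wall as resistances in series:
R_stainless steel = L/(kA) = 0.0035/(17.9×9.7) = 2.016×10^-5 K/W
R_cast iron = L/(kA) = 0.0013/(55×9.7) = 2.437×10^-6 K/W
R_outer film = 1/(h_o·A) = 1/(26.9×9.7) = 0.003832 K/W
Sum of the known resistances R_other = 0.003855 K/W
Required total resistance R_tot = ΔT/Q_allow = 400/18600 = 0.02151 K/W
R_vermiculite fill = R_tot − R_other = 0.01765 K/W
L = R·k·A = 0.01765×0.0666×9.7

L ≈ 11.4 mm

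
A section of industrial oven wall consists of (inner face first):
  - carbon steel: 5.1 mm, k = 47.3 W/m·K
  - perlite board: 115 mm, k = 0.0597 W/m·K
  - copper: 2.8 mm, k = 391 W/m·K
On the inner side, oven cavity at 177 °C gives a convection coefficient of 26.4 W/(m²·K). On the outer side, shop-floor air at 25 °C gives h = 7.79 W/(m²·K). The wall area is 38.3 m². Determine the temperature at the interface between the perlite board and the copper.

T ≈ 34.3 °C

Treating each layer as a thermal resistance in series:
R_inner film = 1/(h_i·A) = 1/(26.4×38.3) = 9.89×10^-4 K/W
R_carbon steel = L/(kA) = 0.0051/(47.3×38.3) = 2.815×10^-6 K/W
R_perlite board = L/(kA) = 0.115/(0.0597×38.3) = 0.05029 K/W
R_copper = L/(kA) = 0.0028/(391×38.3) = 1.87×10^-7 K/W
R_outer film = 1/(h_o·A) = 1/(7.79×38.3) = 0.003352 K/W
R_total = 0.05464 K/W;  Q = ΔT/R_total = 152/0.05464 = 2782 W
T_interface = T_inner − Q·ΣR(inner→interface) = 177 − 2780×0.05129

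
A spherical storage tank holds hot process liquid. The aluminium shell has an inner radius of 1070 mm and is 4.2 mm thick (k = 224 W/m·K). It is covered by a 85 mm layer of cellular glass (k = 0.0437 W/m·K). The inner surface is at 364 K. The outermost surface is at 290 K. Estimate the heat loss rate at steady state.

Each spherical layer contributes R = (1/r_i − 1/r_o)/(4πk):
R_aluminium shell = (1/1.07 − 1/1.0742)/(4π×224) = 1.298×10^-6 K/W
R_cellular glass = (1/1.0742 − 1/1.1592)/(4π×0.0437) = 0.1243 K/W
R_total = 0.1243 K/W
Q = ΔT/R_total = 74/0.1243

Q ≈ 595 W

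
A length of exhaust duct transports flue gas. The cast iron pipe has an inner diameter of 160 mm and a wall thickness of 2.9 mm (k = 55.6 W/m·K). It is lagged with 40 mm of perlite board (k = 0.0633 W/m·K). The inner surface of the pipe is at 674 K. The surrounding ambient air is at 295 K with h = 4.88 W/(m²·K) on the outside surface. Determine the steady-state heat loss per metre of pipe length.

q′ ≈ 302 W/m

Treating each annulus and film as a series resistance:
R_cast iron pipe wall = ln(82.9/80)/(2π×55.6×1) = 1.019×10^-4 K/W
R_perlite board = ln(122.9/82.9)/(2π×0.0633×1) = 0.99 K/W
R_outer film = 1/(h_o·2πr_oL) = 1/(4.88×2π×0.1229×1) = 0.2654 K/W
R_total = 1.255 K/W
Q = ΔT/R_total = 379/1.255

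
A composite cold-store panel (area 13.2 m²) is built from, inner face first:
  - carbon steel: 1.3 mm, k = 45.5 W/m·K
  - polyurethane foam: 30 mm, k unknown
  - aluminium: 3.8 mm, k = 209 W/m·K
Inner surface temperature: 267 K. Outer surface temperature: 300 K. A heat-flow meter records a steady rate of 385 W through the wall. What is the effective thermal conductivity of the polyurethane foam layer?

Model the wall as resistances in series:
R_carbon steel = L/(kA) = 0.0013/(45.5×13.2) = 2.165×10^-6 K/W
R_aluminium = L/(kA) = 0.0038/(209×13.2) = 1.377×10^-6 K/W
Sum of known resistances R_other = 3.542×10^-6 K/W
Total R = ΔT/Q = 33/385 = 0.08571 K/W
R_polyurethane foam = R_total − R_other = 0.08571 K/W
k = L/(R·A) = 0.03/(0.08571×13.2)

k ≈ 0.0265 W/(m·K)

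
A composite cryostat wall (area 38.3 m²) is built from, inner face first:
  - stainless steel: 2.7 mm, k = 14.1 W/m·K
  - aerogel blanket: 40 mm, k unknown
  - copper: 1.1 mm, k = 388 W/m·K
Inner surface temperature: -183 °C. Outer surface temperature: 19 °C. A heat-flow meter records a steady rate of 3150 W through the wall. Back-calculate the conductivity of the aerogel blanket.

Using the resistance-network approach (series):
R_stainless steel = L/(kA) = 0.0027/(14.1×38.3) = 5×10^-6 K/W
R_copper = L/(kA) = 0.0011/(388×38.3) = 7.402×10^-8 K/W
Sum of known resistances R_other = 5.074×10^-6 K/W
Total R = ΔT/Q = 202/3150 = 0.06413 K/W
R_aerogel blanket = R_total − R_other = 0.06412 K/W
k = L/(R·A) = 0.04/(0.06412×38.3)

k ≈ 0.0163 W/(m·K)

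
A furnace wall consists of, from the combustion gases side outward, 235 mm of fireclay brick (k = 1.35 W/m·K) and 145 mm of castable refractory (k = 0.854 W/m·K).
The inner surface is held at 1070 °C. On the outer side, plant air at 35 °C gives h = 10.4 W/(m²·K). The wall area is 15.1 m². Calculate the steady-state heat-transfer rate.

Using the resistance-network approach (series):
R_fireclay brick = L/(kA) = 0.235/(1.35×15.1) = 0.01153 K/W
R_castable refractory = L/(kA) = 0.145/(0.854×15.1) = 0.01124 K/W
R_outer film = 1/(h_o·A) = 1/(10.4×15.1) = 0.006368 K/W
R_total = 0.02914 K/W
Q = ΔT / R_total = 1035 / 0.02914

Q ≈ 35500 W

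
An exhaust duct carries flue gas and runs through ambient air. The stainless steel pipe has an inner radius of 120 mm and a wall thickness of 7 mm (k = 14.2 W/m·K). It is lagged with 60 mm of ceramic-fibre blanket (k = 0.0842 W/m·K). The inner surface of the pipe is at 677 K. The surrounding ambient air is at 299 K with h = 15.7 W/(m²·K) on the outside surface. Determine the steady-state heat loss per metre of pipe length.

Treating each annulus and film as a series resistance:
R_stainless steel pipe wall = ln(127/120)/(2π×14.2×1) = 6.354×10^-4 K/W
R_ceramic-fibre blanket = ln(187/127)/(2π×0.0842×1) = 0.7314 K/W
R_outer film = 1/(h_o·2πr_oL) = 1/(15.7×2π×0.187×1) = 0.05421 K/W
R_total = 0.7862 K/W
Q = ΔT/R_total = 378/0.7862

q′ ≈ 481 W/m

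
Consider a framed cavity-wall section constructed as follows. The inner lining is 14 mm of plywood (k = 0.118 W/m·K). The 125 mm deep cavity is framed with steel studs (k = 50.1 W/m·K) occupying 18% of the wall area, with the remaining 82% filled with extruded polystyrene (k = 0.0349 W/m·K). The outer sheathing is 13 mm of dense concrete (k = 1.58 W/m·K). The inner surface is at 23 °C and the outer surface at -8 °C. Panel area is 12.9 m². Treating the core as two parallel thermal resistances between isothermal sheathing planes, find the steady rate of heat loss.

Q ≈ 2840 W

Sheathing layers in series; stud and cavity paths in parallel between them.
R_inner = 0.014/(0.118×12.9) = 0.009197 K/W
R_stud  = 0.125/(50.1×0.18×12.9) = 0.001075 K/W
R_cav   = 0.125/(0.0349×0.82×12.9) = 0.3386 K/W
1/R_core = 1/R_stud + 1/R_cav → R_core = 0.001071 K/W
R_outer = 0.013/(1.58×12.9) = 6.378×10^-4 K/W
R_total = 0.01091 K/W
Q = ΔT/R_total = 31/0.01091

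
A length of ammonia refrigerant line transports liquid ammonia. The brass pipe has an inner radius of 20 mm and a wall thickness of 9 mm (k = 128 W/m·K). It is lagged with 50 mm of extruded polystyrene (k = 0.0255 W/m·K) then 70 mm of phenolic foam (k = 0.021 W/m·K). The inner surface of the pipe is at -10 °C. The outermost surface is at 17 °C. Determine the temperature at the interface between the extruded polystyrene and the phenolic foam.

Cylindrical conduction, so R = ln(r₂/r₁)/(2πkL) per layer, in series:
R_brass pipe wall = ln(29/20)/(2π×128×1) = 4.62×10^-4 K/W
R_extruded polystyrene = ln(79/29)/(2π×0.0255×1) = 6.255 K/W
R_phenolic foam = ln(149/79)/(2π×0.021×1) = 4.809 K/W
R_total = 11.06 K/W
Q = ΔT/R_total = 27/11.06
Q = 2.44 W/m
T_interface = T_inner + Q·ΣR(inner→interface) = -10 + 2.44×6.255

T ≈ 5.27 °C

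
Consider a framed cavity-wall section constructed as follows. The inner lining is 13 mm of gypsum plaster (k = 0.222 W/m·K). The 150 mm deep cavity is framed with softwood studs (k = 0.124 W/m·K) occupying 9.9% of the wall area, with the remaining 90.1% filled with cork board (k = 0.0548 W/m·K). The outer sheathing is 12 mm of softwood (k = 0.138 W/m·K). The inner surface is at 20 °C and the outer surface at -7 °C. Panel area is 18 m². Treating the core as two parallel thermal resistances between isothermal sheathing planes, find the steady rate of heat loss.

Sheathing layers in series; stud and cavity paths in parallel between them.
R_inner = 0.013/(0.222×18) = 0.003253 K/W
R_stud  = 0.15/(0.124×0.099×18) = 0.6788 K/W
R_cav   = 0.15/(0.0548×0.901×18) = 0.1688 K/W
1/R_core = 1/R_stud + 1/R_cav → R_core = 0.1352 K/W
R_outer = 0.012/(0.138×18) = 0.004831 K/W
R_total = 0.1433 K/W
Q = ΔT/R_total = 27/0.1433

Q ≈ 188 W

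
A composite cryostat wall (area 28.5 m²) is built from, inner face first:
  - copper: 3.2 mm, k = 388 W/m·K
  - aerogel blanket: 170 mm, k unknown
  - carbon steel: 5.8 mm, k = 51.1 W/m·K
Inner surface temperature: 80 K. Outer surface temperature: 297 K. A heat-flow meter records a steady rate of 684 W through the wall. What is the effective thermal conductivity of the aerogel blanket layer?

k ≈ 0.0188 W/(m·K)

Series thermal resistances:
R_copper = L/(kA) = 0.0032/(388×28.5) = 2.894×10^-7 K/W
R_carbon steel = L/(kA) = 0.0058/(51.1×28.5) = 3.983×10^-6 K/W
Sum of known resistances R_other = 4.272×10^-6 K/W
Total R = ΔT/Q = 217/684 = 0.3173 K/W
R_aerogel blanket = R_total − R_other = 0.3172 K/W
k = L/(R·A) = 0.17/(0.3172×28.5)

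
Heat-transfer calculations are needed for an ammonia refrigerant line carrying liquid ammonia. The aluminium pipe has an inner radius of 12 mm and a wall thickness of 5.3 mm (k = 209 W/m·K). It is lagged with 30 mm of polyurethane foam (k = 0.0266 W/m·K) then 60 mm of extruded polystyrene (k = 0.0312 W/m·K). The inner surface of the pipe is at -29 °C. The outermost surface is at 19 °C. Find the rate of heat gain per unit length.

Cylindrical conduction, so R = ln(r₂/r₁)/(2πkL) per layer, in series:
R_aluminium pipe wall = ln(17.3/12)/(2π×209×1) = 2.786×10^-4 K/W
R_polyurethane foam = ln(47.3/17.3)/(2π×0.0266×1) = 6.018 K/W
R_extruded polystyrene = ln(107.3/47.3)/(2π×0.0312×1) = 4.178 K/W
R_total = 10.2 K/W
Q = ΔT/R_total = 48/10.2

q′ ≈ 4.71 W/m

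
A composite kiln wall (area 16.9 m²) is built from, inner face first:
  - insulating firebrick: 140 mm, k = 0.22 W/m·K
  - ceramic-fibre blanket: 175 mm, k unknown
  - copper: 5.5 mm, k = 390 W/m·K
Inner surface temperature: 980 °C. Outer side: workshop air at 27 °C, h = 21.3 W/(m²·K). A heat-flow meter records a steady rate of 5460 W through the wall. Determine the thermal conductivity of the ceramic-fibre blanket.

Model the wall as resistances in series:
R_insulating firebrick = L/(kA) = 0.14/(0.22×16.9) = 0.03765 K/W
R_copper = L/(kA) = 0.0055/(390×16.9) = 8.345×10^-7 K/W
R_outer film = 1/(h_o·A) = 1/(21.3×16.9) = 0.002778 K/W
Sum of known resistances R_other = 0.04043 K/W
Total R = ΔT/Q = 953/5460 = 0.1745 K/W
R_ceramic-fibre blanket = R_total − R_other = 0.1341 K/W
k = L/(R·A) = 0.175/(0.1341×16.9)

k ≈ 0.0772 W/(m·K)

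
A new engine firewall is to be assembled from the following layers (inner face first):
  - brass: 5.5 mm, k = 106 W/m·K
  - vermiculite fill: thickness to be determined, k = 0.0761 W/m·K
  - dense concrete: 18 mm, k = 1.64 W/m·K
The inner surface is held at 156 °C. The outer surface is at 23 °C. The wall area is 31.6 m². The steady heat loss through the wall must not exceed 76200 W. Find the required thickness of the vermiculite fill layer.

Series thermal resistances:
R_brass = L/(kA) = 0.0055/(106×31.6) = 1.642×10^-6 K/W
R_dense concrete = L/(kA) = 0.018/(1.64×31.6) = 3.473×10^-4 K/W
Sum of the known resistances R_other = 3.49×10^-4 K/W
Required total resistance R_tot = ΔT/Q_allow = 133/76200 = 0.001745 K/W
R_vermiculite fill = R_tot − R_other = 0.001396 K/W
L = R·k·A = 0.001396×0.0761×31.6

L ≈ 3.36 mm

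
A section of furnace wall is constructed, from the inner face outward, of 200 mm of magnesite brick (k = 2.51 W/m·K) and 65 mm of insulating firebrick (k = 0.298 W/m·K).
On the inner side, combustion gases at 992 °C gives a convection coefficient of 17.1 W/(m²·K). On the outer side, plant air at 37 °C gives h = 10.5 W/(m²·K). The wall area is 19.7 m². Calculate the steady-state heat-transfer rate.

Thermal resistances in series:
R_inner film = 1/(h_i·A) = 1/(17.1×19.7) = 0.002969 K/W
R_magnesite brick = L/(kA) = 0.2/(2.51×19.7) = 0.004045 K/W
R_insulating firebrick = L/(kA) = 0.065/(0.298×19.7) = 0.01107 K/W
R_outer film = 1/(h_o·A) = 1/(10.5×19.7) = 0.004834 K/W
R_total = 0.02292 K/W
Q = ΔT / R_total = 955 / 0.02292

Q ≈ 41700 W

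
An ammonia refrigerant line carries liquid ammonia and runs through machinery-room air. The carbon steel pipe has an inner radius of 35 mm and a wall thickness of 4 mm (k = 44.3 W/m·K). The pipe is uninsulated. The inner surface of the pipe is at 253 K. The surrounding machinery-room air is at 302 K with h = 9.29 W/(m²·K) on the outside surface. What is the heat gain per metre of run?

q′ ≈ 111 W/m

Cylindrical conduction, so R = ln(r₂/r₁)/(2πkL) per layer, in series:
R_carbon steel pipe wall = ln(39/35)/(2π×44.3×1) = 3.888×10^-4 K/W
R_outer film = 1/(h_o·2πr_oL) = 1/(9.29×2π×0.039×1) = 0.4393 K/W
R_total = 0.4397 K/W
Q = ΔT/R_total = 49/0.4397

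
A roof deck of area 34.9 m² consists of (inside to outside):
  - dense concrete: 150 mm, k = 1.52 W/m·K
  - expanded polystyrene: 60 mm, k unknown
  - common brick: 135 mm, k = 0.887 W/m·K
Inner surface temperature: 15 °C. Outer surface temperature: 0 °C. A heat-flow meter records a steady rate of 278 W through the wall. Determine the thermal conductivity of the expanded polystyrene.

k ≈ 0.0368 W/(m·K)

Model the wall as resistances in series:
R_dense concrete = L/(kA) = 0.15/(1.52×34.9) = 0.002828 K/W
R_common brick = L/(kA) = 0.135/(0.887×34.9) = 0.004361 K/W
Sum of known resistances R_other = 0.007189 K/W
Total R = ΔT/Q = 15/278 = 0.05396 K/W
R_expanded polystyrene = R_total − R_other = 0.04677 K/W
k = L/(R·A) = 0.06/(0.04677×34.9)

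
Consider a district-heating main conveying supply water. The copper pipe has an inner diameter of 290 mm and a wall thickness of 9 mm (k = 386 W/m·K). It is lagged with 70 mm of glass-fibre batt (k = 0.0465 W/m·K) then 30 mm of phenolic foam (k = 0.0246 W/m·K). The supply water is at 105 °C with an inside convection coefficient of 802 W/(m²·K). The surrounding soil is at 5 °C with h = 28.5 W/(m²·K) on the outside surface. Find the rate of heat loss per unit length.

q′ ≈ 47.2 W/m

Cylindrical conduction, so R = ln(r₂/r₁)/(2πkL) per layer, in series:
R_inner film = 1/(h_i·2πr₁L) = 1/(802×2π×0.145×1) = 0.001369 K/W
R_copper pipe wall = ln(154/145)/(2π×386×1) = 2.483×10^-5 K/W
R_glass-fibre batt = ln(224/154)/(2π×0.0465×1) = 1.282 K/W
R_phenolic foam = ln(254/224)/(2π×0.0246×1) = 0.8132 K/W
R_outer film = 1/(h_o·2πr_oL) = 1/(28.5×2π×0.254×1) = 0.02199 K/W
R_total = 2.119 K/W
Q = ΔT/R_total = 100/2.119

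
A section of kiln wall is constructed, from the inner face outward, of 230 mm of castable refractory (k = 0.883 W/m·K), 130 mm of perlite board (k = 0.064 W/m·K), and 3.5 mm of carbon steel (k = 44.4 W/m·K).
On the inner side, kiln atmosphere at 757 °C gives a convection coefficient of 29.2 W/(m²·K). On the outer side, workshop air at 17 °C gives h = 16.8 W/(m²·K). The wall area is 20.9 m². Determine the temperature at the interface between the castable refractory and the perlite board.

T ≈ 666 °C

Treating each layer as a thermal resistance in series:
R_inner film = 1/(h_i·A) = 1/(29.2×20.9) = 0.001639 K/W
R_castable refractory = L/(kA) = 0.23/(0.883×20.9) = 0.01246 K/W
R_perlite board = L/(kA) = 0.13/(0.064×20.9) = 0.09719 K/W
R_carbon steel = L/(kA) = 0.0035/(44.4×20.9) = 3.772×10^-6 K/W
R_outer film = 1/(h_o·A) = 1/(16.8×20.9) = 0.002848 K/W
R_total = 0.1141 K/W;  Q = ΔT/R_total = 740/0.1141 = 6483 W
T_interface = T_inner − Q·ΣR(inner→interface) = 757 − 6480×0.0141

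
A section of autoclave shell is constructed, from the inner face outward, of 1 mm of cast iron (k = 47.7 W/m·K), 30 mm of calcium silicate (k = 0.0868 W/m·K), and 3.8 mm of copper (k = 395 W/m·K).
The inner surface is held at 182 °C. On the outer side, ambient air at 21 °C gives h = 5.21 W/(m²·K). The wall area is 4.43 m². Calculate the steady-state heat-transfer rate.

Q ≈ 1330 W

Thermal resistances in series:
R_cast iron = L/(kA) = 0.001/(47.7×4.43) = 4.732×10^-6 K/W
R_calcium silicate = L/(kA) = 0.03/(0.0868×4.43) = 0.07802 K/W
R_copper = L/(kA) = 0.0038/(395×4.43) = 2.172×10^-6 K/W
R_outer film = 1/(h_o·A) = 1/(5.21×4.43) = 0.04333 K/W
R_total = 0.1214 K/W
Q = ΔT / R_total = 161 / 0.1214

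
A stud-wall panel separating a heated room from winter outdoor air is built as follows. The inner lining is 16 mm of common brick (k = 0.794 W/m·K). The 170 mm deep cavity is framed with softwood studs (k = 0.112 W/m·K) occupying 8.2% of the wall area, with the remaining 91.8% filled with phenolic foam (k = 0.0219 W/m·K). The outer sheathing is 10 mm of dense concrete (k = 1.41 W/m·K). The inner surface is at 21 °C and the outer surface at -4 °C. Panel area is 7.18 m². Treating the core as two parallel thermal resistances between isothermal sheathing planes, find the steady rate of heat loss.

Sheathing layers in series; stud and cavity paths in parallel between them.
R_inner = 0.016/(0.794×7.18) = 0.002807 K/W
R_stud  = 0.17/(0.112×0.082×7.18) = 2.578 K/W
R_cav   = 0.17/(0.0219×0.918×7.18) = 1.178 K/W
1/R_core = 1/R_stud + 1/R_cav → R_core = 0.8084 K/W
R_outer = 0.01/(1.41×7.18) = 9.878×10^-4 K/W
R_total = 0.8122 K/W
Q = ΔT/R_total = 25/0.8122

Q ≈ 30.8 W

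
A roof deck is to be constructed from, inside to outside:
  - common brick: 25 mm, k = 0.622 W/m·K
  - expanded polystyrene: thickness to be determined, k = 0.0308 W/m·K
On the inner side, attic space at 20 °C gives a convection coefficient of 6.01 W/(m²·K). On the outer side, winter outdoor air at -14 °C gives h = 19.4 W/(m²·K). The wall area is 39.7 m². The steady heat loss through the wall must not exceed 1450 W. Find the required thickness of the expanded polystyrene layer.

L ≈ 20.7 mm

Thermal resistances in series:
R_inner film = 1/(h_i·A) = 1/(6.01×39.7) = 0.004191 K/W
R_common brick = L/(kA) = 0.025/(0.622×39.7) = 0.001012 K/W
R_outer film = 1/(h_o·A) = 1/(19.4×39.7) = 0.001298 K/W
Sum of the known resistances R_other = 0.006502 K/W
Required total resistance R_tot = ΔT/Q_allow = 34/1450 = 0.02345 K/W
R_expanded polystyrene = R_tot − R_other = 0.01695 K/W
L = R·k·A = 0.01695×0.0308×39.7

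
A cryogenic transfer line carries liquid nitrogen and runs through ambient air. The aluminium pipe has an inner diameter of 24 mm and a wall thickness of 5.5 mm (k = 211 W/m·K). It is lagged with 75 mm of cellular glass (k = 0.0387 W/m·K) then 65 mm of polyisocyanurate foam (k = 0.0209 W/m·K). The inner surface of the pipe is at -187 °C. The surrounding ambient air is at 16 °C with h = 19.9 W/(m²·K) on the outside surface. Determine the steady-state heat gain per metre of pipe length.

q′ ≈ 18.5 W/m

Per-layer cylindrical resistances, series-summed:
R_aluminium pipe wall = ln(17.5/12)/(2π×211×1) = 2.846×10^-4 K/W
R_cellular glass = ln(92.5/17.5)/(2π×0.0387×1) = 6.847 K/W
R_polyisocyanurate foam = ln(157.5/92.5)/(2π×0.0209×1) = 4.053 K/W
R_outer film = 1/(h_o·2πr_oL) = 1/(19.9×2π×0.1575×1) = 0.05078 K/W
R_total = 10.95 K/W
Q = ΔT/R_total = 203/10.95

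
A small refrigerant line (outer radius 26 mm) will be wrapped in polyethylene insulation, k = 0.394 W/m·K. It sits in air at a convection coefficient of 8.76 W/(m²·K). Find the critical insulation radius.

For a cylinder r_cr = k/h = 0.394/8.76
r_cr = 45 mm; since the bare radius (26 mm) is below r_cr, adding a thin layer of insulation will *increase* heat loss.

r_cr ≈ 45 mm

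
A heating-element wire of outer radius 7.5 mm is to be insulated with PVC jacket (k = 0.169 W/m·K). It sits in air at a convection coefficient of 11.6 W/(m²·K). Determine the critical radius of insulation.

For a cylinder r_cr = k/h = 0.169/11.6
r_cr = 14.6 mm; since the bare radius (7.5 mm) is below r_cr, adding a thin layer of insulation will *increase* heat loss.

r_cr ≈ 14.6 mm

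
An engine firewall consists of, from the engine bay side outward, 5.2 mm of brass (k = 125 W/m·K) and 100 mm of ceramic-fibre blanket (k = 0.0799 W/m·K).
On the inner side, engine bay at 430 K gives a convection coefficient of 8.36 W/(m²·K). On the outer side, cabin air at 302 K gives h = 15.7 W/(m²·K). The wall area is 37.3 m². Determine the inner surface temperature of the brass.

T ≈ 419 K

Treating each layer as a thermal resistance in series:
R_inner film = 1/(h_i·A) = 1/(8.36×37.3) = 0.003207 K/W
R_brass = L/(kA) = 0.0052/(125×37.3) = 1.115×10^-6 K/W
R_ceramic-fibre blanket = L/(kA) = 0.1/(0.0799×37.3) = 0.03355 K/W
R_outer film = 1/(h_o·A) = 1/(15.7×37.3) = 0.001708 K/W
R_total = 0.03847 K/W;  Q = ΔT/R_total = 128/0.03847 = 3327 W
T_interface = T_inner − Q·ΣR(inner→interface) = 430 − 3330×0.003207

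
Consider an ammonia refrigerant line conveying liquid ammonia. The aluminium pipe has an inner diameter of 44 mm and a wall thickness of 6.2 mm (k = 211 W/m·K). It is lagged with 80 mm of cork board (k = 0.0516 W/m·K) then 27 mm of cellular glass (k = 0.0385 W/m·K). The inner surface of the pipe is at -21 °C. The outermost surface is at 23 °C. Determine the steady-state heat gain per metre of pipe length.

For a radial system each layer contributes R = ln(r_out/r_in)/(2πkL); films add R = 1/(hA).
R_aluminium pipe wall = ln(28.2/22)/(2π×211×1) = 1.873×10^-4 K/W
R_cork board = ln(108.2/28.2)/(2π×0.0516×1) = 4.147 K/W
R_cellular glass = ln(135.2/108.2)/(2π×0.0385×1) = 0.9209 K/W
R_total = 5.069 K/W
Q = ΔT/R_total = 44/5.069

q′ ≈ 8.68 W/m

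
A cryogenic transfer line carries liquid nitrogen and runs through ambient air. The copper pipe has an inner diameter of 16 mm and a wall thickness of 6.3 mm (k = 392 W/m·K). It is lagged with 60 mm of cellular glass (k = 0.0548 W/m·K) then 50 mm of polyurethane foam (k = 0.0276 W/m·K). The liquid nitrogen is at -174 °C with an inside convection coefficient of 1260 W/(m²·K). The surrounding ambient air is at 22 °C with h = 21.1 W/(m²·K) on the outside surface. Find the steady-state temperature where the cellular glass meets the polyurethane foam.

T ≈ -53.8 °C

Radial resistances (cylindrical: R_cond = ln(r_o/r_i)/(2πkL), R_conv = 1/(h·2πrL)):
R_inner film = 1/(h_i·2πr₁L) = 1/(1260×2π×0.008×1) = 0.01579 K/W
R_copper pipe wall = ln(14.3/8)/(2π×392×1) = 2.358×10^-4 K/W
R_cellular glass = ln(74.3/14.3)/(2π×0.0548×1) = 4.786 K/W
R_polyurethane foam = ln(124.3/74.3)/(2π×0.0276×1) = 2.967 K/W
R_outer film = 1/(h_o·2πr_oL) = 1/(21.1×2π×0.1243×1) = 0.06068 K/W
R_total = 7.83 K/W
Q = ΔT/R_total = 196/7.83
Q = 25 W/m
T_interface = T_inner + Q·ΣR(inner→interface) = -174 + 25×4.802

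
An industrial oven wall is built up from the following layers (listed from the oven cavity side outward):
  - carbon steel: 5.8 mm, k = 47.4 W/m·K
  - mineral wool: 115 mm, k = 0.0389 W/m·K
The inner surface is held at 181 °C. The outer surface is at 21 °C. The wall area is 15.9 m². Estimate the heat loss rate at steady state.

Series thermal resistances:
R_carbon steel = L/(kA) = 0.0058/(47.4×15.9) = 7.696×10^-6 K/W
R_mineral wool = L/(kA) = 0.115/(0.0389×15.9) = 0.1859 K/W
R_total = 0.1859 K/W
Q = ΔT / R_total = 160 / 0.1859

Q ≈ 861 W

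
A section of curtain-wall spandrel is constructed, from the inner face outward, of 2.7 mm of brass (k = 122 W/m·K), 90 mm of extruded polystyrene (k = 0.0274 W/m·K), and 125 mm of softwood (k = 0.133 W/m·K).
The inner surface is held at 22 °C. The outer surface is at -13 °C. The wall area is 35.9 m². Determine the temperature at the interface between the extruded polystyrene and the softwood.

T ≈ -5.21 °C

Thermal resistances in series:
R_brass = L/(kA) = 0.0027/(122×35.9) = 6.165×10^-7 K/W
R_extruded polystyrene = L/(kA) = 0.09/(0.0274×35.9) = 0.0915 K/W
R_softwood = L/(kA) = 0.125/(0.133×35.9) = 0.02618 K/W
R_total = 0.1177 K/W;  Q = ΔT/R_total = 35/0.1177 = 297.4 W
T_interface = T_inner − Q·ΣR(inner→interface) = 22 − 297×0.0915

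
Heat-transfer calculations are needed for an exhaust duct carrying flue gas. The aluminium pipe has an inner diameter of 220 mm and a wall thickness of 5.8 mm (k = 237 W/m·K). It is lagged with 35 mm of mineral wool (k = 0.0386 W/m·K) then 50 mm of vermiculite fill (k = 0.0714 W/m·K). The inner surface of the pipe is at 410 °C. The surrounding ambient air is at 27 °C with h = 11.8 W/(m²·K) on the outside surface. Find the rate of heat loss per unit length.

q′ ≈ 213 W/m

For a radial system each layer contributes R = ln(r_out/r_in)/(2πkL); films add R = 1/(hA).
R_aluminium pipe wall = ln(115.8/110)/(2π×237×1) = 3.451×10^-5 K/W
R_mineral wool = ln(150.8/115.8)/(2π×0.0386×1) = 1.089 K/W
R_vermiculite fill = ln(200.8/150.8)/(2π×0.0714×1) = 0.6383 K/W
R_outer film = 1/(h_o·2πr_oL) = 1/(11.8×2π×0.2008×1) = 0.06717 K/W
R_total = 1.794 K/W
Q = ΔT/R_total = 383/1.794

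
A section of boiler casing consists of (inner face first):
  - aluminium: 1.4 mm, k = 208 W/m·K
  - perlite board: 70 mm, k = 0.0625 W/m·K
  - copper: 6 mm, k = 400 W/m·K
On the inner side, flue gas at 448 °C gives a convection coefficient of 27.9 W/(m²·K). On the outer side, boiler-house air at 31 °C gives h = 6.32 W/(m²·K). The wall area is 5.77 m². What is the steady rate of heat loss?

Thermal resistances in series:
R_inner film = 1/(h_i·A) = 1/(27.9×5.77) = 0.006212 K/W
R_aluminium = L/(kA) = 0.0014/(208×5.77) = 1.167×10^-6 K/W
R_perlite board = L/(kA) = 0.07/(0.0625×5.77) = 0.1941 K/W
R_copper = L/(kA) = 0.006/(400×5.77) = 2.6×10^-6 K/W
R_outer film = 1/(h_o·A) = 1/(6.32×5.77) = 0.02742 K/W
R_total = 0.2277 K/W
Q = ΔT / R_total = 417 / 0.2277

Q ≈ 1830 W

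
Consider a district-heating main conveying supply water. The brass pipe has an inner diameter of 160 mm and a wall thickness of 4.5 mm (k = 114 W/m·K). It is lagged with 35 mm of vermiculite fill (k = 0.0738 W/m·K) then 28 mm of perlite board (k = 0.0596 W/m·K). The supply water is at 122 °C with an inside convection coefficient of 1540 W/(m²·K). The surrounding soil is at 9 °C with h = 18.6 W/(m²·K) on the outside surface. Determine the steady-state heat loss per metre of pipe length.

Cylindrical conduction, so R = ln(r₂/r₁)/(2πkL) per layer, in series:
R_inner film = 1/(h_i·2πr₁L) = 1/(1540×2π×0.08×1) = 0.001292 K/W
R_brass pipe wall = ln(84.5/80)/(2π×114×1) = 7.64×10^-5 K/W
R_vermiculite fill = ln(119.5/84.5)/(2π×0.0738×1) = 0.7474 K/W
R_perlite board = ln(147.5/119.5)/(2π×0.0596×1) = 0.5621 K/W
R_outer film = 1/(h_o·2πr_oL) = 1/(18.6×2π×0.1475×1) = 0.05801 K/W
R_total = 1.369 K/W
Q = ΔT/R_total = 113/1.369

q′ ≈ 82.5 W/m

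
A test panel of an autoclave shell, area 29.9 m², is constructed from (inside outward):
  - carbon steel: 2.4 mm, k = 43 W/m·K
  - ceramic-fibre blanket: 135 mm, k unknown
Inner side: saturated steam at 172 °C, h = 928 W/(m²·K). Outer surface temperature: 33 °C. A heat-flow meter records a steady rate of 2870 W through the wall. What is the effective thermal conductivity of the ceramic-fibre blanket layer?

Treating each layer as a thermal resistance in series:
R_inner film = 1/(h_i·A) = 1/(928×29.9) = 3.604×10^-5 K/W
R_carbon steel = L/(kA) = 0.0024/(43×29.9) = 1.867×10^-6 K/W
Sum of known resistances R_other = 3.791×10^-5 K/W
Total R = ΔT/Q = 139/2870 = 0.04843 K/W
R_ceramic-fibre blanket = R_total − R_other = 0.04839 K/W
k = L/(R·A) = 0.135/(0.04839×29.9)

k ≈ 0.0933 W/(m·K)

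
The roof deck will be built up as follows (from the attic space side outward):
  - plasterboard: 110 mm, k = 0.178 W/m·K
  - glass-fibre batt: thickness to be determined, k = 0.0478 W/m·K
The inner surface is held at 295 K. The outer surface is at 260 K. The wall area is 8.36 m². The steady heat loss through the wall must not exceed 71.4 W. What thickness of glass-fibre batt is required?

L ≈ 166 mm

Model the wall as resistances in series:
R_plasterboard = L/(kA) = 0.11/(0.178×8.36) = 0.07392 K/W
Sum of the known resistances R_other = 0.07392 K/W
Required total resistance R_tot = ΔT/Q_allow = 35/71.4 = 0.4902 K/W
R_glass-fibre batt = R_tot − R_other = 0.4163 K/W
L = R·k·A = 0.4163×0.0478×8.36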